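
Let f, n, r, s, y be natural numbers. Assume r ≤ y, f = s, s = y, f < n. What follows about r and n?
r < n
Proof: f = s and s = y, therefore f = y. f < n, so y < n. Since r ≤ y, r < n.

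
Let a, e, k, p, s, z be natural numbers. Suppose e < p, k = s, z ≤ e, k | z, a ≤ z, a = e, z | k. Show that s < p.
a = e and a ≤ z, therefore e ≤ z. Since z ≤ e, e = z. z | k and k | z, thus z = k. Since e = z, e = k. Since k = s, e = s. e < p, so s < p.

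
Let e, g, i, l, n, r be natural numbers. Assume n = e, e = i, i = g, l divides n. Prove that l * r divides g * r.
n = e and e = i, hence n = i. From i = g, n = g. l divides n, so l divides g. Then l * r divides g * r.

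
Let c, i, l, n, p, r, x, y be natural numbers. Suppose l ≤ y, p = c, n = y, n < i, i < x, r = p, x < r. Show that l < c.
Because n < i and i < x, n < x. n = y, so y < x. r = p and x < r, therefore x < p. y < x, so y < p. Since p = c, y < c. l ≤ y, so l < c.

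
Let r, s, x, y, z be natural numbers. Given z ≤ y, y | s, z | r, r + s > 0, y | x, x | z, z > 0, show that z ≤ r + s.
Because y | x and x | z, y | z. z > 0, so y ≤ z. Since z ≤ y, y = z. y | s, so z | s. From z | r, z | r + s. r + s > 0, so z ≤ r + s.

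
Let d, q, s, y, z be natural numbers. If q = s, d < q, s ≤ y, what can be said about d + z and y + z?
d + z < y + z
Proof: q = s and d < q, therefore d < s. Since s ≤ y, d < y. Then d + z < y + z.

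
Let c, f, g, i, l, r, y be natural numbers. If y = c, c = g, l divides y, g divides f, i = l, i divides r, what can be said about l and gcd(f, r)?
l divides gcd(f, r)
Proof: From y = c and c = g, y = g. l divides y, so l divides g. g divides f, so l divides f. From i = l and i divides r, l divides r. Since l divides f, l divides gcd(f, r).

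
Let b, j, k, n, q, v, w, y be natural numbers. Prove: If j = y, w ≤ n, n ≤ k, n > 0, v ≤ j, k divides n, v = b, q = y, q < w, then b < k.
j = y and v ≤ j, so v ≤ y. From v = b, b ≤ y. k divides n and n > 0, hence k ≤ n. n ≤ k, so n = k. q < w and w ≤ n, hence q < n. Since q = y, y < n. From n = k, y < k. b ≤ y, so b < k.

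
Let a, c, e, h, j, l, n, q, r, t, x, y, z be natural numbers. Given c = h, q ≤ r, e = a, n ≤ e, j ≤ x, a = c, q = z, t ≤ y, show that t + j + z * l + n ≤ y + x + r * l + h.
From t ≤ y and j ≤ x, t + j ≤ y + x. q = z and q ≤ r, therefore z ≤ r. Then z * l ≤ r * l. e = a and a = c, hence e = c. n ≤ e, so n ≤ c. c = h, so n ≤ h. Since z * l ≤ r * l, z * l + n ≤ r * l + h. Since t + j ≤ y + x, t + j + z * l + n ≤ y + x + r * l + h.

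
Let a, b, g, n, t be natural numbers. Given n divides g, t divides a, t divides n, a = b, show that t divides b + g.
a = b and t divides a, so t divides b. t divides n and n divides g, hence t divides g. t divides b, so t divides b + g.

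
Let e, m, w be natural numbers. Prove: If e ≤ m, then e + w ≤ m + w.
Because e ≤ m, by adding to both sides, e + w ≤ m + w.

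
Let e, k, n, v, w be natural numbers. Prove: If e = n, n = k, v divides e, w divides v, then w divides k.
Because e = n and n = k, e = k. w divides v and v divides e, so w divides e. e = k, so w divides k.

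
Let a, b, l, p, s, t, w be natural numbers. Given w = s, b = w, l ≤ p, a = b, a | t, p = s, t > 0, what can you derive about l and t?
l ≤ t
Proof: p = s and l ≤ p, hence l ≤ s. b = w and w = s, so b = s. a = b and a | t, thus b | t. Because t > 0, b ≤ t. b = s, so s ≤ t. Since l ≤ s, l ≤ t.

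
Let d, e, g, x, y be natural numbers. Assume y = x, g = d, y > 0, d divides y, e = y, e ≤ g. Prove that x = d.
From d divides y and y > 0, d ≤ y. e = y and e ≤ g, thus y ≤ g. Since g = d, y ≤ d. d ≤ y, so d = y. Since y = x, d = x. Then x = d.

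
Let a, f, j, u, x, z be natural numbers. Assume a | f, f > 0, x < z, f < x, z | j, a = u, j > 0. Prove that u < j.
From a | f and f > 0, a ≤ f. Since f < x and x < z, f < z. Since a ≤ f, a < z. Since a = u, u < z. Because z | j and j > 0, z ≤ j. Because u < z, u < j.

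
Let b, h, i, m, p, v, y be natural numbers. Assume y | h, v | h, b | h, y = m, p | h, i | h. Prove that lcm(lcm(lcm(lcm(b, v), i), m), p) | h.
b | h and v | h, therefore lcm(b, v) | h. i | h, so lcm(lcm(b, v), i) | h. Because y = m and y | h, m | h. Since lcm(lcm(b, v), i) | h, lcm(lcm(lcm(b, v), i), m) | h. Since p | h, lcm(lcm(lcm(lcm(b, v), i), m), p) | h.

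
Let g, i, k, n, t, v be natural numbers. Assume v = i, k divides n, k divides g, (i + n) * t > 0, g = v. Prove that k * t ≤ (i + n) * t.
g = v and k divides g, therefore k divides v. Since v = i, k divides i. From k divides n, k divides i + n. Then k * t divides (i + n) * t. (i + n) * t > 0, so k * t ≤ (i + n) * t.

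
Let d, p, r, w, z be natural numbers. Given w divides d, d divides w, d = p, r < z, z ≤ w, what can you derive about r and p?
r < p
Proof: w divides d and d divides w, thus w = d. d = p, so w = p. From r < z and z ≤ w, r < w. Because w = p, r < p.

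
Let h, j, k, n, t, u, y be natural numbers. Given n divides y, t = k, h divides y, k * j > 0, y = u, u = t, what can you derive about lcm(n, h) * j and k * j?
lcm(n, h) * j ≤ k * j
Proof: Since n divides y and h divides y, lcm(n, h) divides y. y = u, so lcm(n, h) divides u. u = t, so lcm(n, h) divides t. Since t = k, lcm(n, h) divides k. Then lcm(n, h) * j divides k * j. From k * j > 0, lcm(n, h) * j ≤ k * j.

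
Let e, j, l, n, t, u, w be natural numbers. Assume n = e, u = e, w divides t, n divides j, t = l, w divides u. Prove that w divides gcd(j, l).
u = e and w divides u, hence w divides e. n = e and n divides j, so e divides j. Because w divides e, w divides j. From t = l and w divides t, w divides l. Since w divides j, w divides gcd(j, l).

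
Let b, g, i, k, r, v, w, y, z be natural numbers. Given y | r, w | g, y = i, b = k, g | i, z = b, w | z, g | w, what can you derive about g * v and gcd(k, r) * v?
g * v | gcd(k, r) * v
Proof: Because w | g and g | w, w = g. z = b and w | z, hence w | b. Since b = k, w | k. w = g, so g | k. Since y = i and y | r, i | r. Since g | i, g | r. Because g | k, g | gcd(k, r). Then g * v | gcd(k, r) * v.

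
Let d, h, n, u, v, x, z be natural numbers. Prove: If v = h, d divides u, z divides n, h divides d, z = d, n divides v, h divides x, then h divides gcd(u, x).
z divides n and n divides v, hence z divides v. z = d, so d divides v. Since v = h, d divides h. h divides d, so d = h. d divides u, so h divides u. From h divides x, h divides gcd(u, x).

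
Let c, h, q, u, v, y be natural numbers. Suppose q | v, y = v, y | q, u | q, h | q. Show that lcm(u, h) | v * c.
Because y = v and y | q, v | q. Since q | v, q = v. From u | q and h | q, lcm(u, h) | q. q = v, so lcm(u, h) | v. Then lcm(u, h) | v * c.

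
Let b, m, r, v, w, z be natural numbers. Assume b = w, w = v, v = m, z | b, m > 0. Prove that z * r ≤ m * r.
b = w and w = v, so b = v. Since v = m, b = m. Since z | b, z | m. From m > 0, z ≤ m. Then z * r ≤ m * r.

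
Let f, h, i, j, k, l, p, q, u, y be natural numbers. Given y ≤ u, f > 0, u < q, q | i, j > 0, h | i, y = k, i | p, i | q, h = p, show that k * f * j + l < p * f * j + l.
y = k and y ≤ u, so k ≤ u. q | i and i | q, thus q = i. h = p and h | i, thus p | i. i | p, so i = p. q = i, so q = p. u < q, so u < p. k ≤ u, so k < p. Since f > 0, k * f < p * f. Since j > 0, k * f * j < p * f * j. Then k * f * j + l < p * f * j + l.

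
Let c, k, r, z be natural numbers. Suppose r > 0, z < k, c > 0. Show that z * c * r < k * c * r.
Because z < k and c > 0, z * c < k * c. r > 0, so z * c * r < k * c * r.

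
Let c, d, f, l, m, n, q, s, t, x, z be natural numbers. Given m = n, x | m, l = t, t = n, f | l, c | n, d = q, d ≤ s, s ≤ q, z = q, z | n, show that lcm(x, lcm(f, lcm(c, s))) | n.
m = n and x | m, hence x | n. l = t and t = n, so l = n. Since f | l, f | n. From d = q and d ≤ s, q ≤ s. s ≤ q, so q = s. From z = q and z | n, q | n. From q = s, s | n. c | n, so lcm(c, s) | n. f | n, so lcm(f, lcm(c, s)) | n. Since x | n, lcm(x, lcm(f, lcm(c, s))) | n.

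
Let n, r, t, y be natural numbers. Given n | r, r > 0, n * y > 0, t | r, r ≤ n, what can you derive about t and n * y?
t ≤ n * y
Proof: n | r and r > 0, thus n ≤ r. Since r ≤ n, r = n. Because t | r, t | n. Then t | n * y. Since n * y > 0, t ≤ n * y.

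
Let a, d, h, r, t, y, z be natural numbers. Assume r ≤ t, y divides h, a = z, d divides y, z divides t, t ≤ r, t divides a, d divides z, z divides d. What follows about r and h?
r divides h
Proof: d divides z and z divides d, so d = z. Since a = z and t divides a, t divides z. Because z divides t, z = t. d = z, so d = t. From t ≤ r and r ≤ t, t = r. Since d = t, d = r. d divides y and y divides h, so d divides h. Since d = r, r divides h.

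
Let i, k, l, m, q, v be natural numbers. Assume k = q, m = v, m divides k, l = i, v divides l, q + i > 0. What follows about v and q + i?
v ≤ q + i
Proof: m = v and m divides k, hence v divides k. Since k = q, v divides q. Because l = i and v divides l, v divides i. v divides q, so v divides q + i. Since q + i > 0, v ≤ q + i.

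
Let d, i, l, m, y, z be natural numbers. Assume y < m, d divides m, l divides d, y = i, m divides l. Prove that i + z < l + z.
Since l divides d and d divides m, l divides m. Since m divides l, m = l. y = i and y < m, hence i < m. From m = l, i < l. Then i + z < l + z.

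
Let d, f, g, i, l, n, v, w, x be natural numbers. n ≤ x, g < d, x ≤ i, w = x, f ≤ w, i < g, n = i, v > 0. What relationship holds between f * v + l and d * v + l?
f * v + l < d * v + l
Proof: Since w = x and f ≤ w, f ≤ x. Because n = i and n ≤ x, i ≤ x. Since x ≤ i, i = x. i < g and g < d, thus i < d. Because i = x, x < d. Since f ≤ x, f < d. Combined with v > 0, by multiplying by a positive, f * v < d * v. Then f * v + l < d * v + l.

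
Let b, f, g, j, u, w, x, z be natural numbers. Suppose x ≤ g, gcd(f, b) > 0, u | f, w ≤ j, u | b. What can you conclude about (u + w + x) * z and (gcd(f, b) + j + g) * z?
(u + w + x) * z ≤ (gcd(f, b) + j + g) * z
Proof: u | f and u | b, therefore u | gcd(f, b). gcd(f, b) > 0, so u ≤ gcd(f, b). Since w ≤ j and x ≤ g, w + x ≤ j + g. u ≤ gcd(f, b), so u + w + x ≤ gcd(f, b) + j + g. Then (u + w + x) * z ≤ (gcd(f, b) + j + g) * z.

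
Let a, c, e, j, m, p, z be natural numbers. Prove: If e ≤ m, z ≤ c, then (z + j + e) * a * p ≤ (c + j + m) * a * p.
z ≤ c, therefore z + j ≤ c + j. Because e ≤ m, z + j + e ≤ c + j + m. Then (z + j + e) * a ≤ (c + j + m) * a. Then (z + j + e) * a * p ≤ (c + j + m) * a * p.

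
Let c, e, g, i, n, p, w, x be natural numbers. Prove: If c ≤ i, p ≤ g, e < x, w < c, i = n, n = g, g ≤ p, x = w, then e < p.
From x = w and e < x, e < w. Because i = n and n = g, i = g. g ≤ p and p ≤ g, therefore g = p. i = g, so i = p. w < c and c ≤ i, therefore w < i. Because i = p, w < p. e < w, so e < p.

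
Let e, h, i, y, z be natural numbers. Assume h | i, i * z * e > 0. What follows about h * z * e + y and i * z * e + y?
h * z * e + y ≤ i * z * e + y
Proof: h | i, so h * z | i * z. Then h * z * e | i * z * e. Since i * z * e > 0, h * z * e ≤ i * z * e. Then h * z * e + y ≤ i * z * e + y.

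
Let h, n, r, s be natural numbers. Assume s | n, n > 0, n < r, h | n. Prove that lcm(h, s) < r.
From h | n and s | n, lcm(h, s) | n. From n > 0, lcm(h, s) ≤ n. n < r, so lcm(h, s) < r.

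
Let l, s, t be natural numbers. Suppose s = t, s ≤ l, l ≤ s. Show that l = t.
From l ≤ s and s ≤ l, l = s. s = t, so l = t.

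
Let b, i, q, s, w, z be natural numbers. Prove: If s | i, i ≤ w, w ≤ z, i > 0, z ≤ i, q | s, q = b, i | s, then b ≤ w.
w ≤ z and z ≤ i, so w ≤ i. i ≤ w, so i = w. Since s | i and i | s, s = i. q = b and q | s, so b | s. Since s = i, b | i. i > 0, so b ≤ i. Since i = w, b ≤ w.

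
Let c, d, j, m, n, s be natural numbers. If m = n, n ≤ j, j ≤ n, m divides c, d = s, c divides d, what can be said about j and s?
j divides s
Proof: n ≤ j and j ≤ n, so n = j. Because m = n, m = j. Since m divides c, j divides c. From d = s and c divides d, c divides s. Because j divides c, j divides s.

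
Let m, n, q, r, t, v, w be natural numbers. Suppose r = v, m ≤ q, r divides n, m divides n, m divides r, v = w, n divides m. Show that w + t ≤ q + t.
n divides m and m divides n, therefore n = m. r divides n, so r divides m. Since m divides r, m = r. Since r = v, m = v. Since v = w, m = w. m ≤ q, so w ≤ q. Then w + t ≤ q + t.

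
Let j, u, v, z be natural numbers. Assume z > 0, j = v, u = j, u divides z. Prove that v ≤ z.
u = j and j = v, therefore u = v. u divides z and z > 0, therefore u ≤ z. u = v, so v ≤ z.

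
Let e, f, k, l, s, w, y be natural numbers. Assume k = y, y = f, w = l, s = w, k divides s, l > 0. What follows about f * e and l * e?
f * e ≤ l * e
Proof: k = y and y = f, therefore k = f. s = w and k divides s, hence k divides w. Because w = l, k divides l. From l > 0, k ≤ l. Since k = f, f ≤ l. By multiplying by a non-negative, f * e ≤ l * e.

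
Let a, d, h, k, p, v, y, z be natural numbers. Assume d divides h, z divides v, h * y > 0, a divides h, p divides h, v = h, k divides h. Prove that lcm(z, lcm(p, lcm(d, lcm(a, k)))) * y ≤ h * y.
v = h and z divides v, so z divides h. Since a divides h and k divides h, lcm(a, k) divides h. Because d divides h, lcm(d, lcm(a, k)) divides h. p divides h, so lcm(p, lcm(d, lcm(a, k))) divides h. Since z divides h, lcm(z, lcm(p, lcm(d, lcm(a, k)))) divides h. Then lcm(z, lcm(p, lcm(d, lcm(a, k)))) * y divides h * y. From h * y > 0, lcm(z, lcm(p, lcm(d, lcm(a, k)))) * y ≤ h * y.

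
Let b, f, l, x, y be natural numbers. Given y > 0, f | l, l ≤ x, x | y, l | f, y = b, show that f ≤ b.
l | f and f | l, so l = f. From x | y and y > 0, x ≤ y. y = b, so x ≤ b. Since l ≤ x, l ≤ b. l = f, so f ≤ b.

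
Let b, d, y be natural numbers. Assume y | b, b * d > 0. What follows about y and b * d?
y ≤ b * d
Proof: Because y | b, y | b * d. b * d > 0, so y ≤ b * d.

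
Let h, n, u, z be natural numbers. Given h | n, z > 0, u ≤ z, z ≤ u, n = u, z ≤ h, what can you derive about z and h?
z = h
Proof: u ≤ z and z ≤ u, so u = z. n = u, so n = z. Since h | n, h | z. Since z > 0, h ≤ z. z ≤ h, so z = h.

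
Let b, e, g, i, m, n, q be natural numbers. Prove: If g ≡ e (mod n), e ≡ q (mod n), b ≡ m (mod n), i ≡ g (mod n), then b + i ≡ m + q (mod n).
i ≡ g (mod n) and g ≡ e (mod n), so i ≡ e (mod n). e ≡ q (mod n), so i ≡ q (mod n). b ≡ m (mod n), so b + i ≡ m + q (mod n).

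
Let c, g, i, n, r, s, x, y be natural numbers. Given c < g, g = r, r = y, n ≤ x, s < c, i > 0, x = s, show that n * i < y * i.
Because x = s and n ≤ x, n ≤ s. s < c, so n < c. Since g = r and r = y, g = y. Because c < g, c < y. Since n < c, n < y. Combining with i > 0, by multiplying by a positive, n * i < y * i.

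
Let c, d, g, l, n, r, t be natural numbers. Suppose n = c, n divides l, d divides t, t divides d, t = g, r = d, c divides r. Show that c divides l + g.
Since n = c and n divides l, c divides l. d divides t and t divides d, so d = t. t = g, so d = g. Because r = d and c divides r, c divides d. From d = g, c divides g. Since c divides l, c divides l + g.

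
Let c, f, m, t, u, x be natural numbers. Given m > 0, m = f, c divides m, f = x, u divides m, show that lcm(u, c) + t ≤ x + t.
m = f and f = x, so m = x. Because u divides m and c divides m, lcm(u, c) divides m. m > 0, so lcm(u, c) ≤ m. m = x, so lcm(u, c) ≤ x. Then lcm(u, c) + t ≤ x + t.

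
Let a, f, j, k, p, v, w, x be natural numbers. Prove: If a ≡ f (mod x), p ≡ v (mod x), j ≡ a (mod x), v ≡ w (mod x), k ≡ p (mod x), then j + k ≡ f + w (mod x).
j ≡ a (mod x) and a ≡ f (mod x), therefore j ≡ f (mod x). k ≡ p (mod x) and p ≡ v (mod x), so k ≡ v (mod x). Since v ≡ w (mod x), k ≡ w (mod x). Since j ≡ f (mod x), j + k ≡ f + w (mod x).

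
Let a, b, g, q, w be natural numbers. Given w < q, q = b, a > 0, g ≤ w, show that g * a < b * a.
Since g ≤ w and w < q, g < q. Since q = b, g < b. Since a > 0, by multiplying by a positive, g * a < b * a.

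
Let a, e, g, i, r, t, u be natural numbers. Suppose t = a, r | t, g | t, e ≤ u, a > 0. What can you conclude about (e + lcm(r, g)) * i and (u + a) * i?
(e + lcm(r, g)) * i ≤ (u + a) * i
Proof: r | t and g | t, so lcm(r, g) | t. t = a, so lcm(r, g) | a. a > 0, so lcm(r, g) ≤ a. e ≤ u, so e + lcm(r, g) ≤ u + a. Then (e + lcm(r, g)) * i ≤ (u + a) * i.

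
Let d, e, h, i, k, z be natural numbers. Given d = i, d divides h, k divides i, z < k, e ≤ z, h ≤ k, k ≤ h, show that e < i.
Since h ≤ k and k ≤ h, h = k. d = i and d divides h, hence i divides h. Since h = k, i divides k. Since k divides i, k = i. e ≤ z and z < k, thus e < k. Because k = i, e < i.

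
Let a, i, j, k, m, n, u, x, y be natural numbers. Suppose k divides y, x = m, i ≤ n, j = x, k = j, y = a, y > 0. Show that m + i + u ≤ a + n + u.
From k = j and j = x, k = x. k divides y, so x divides y. x = m, so m divides y. Since y > 0, m ≤ y. Since y = a, m ≤ a. Since i ≤ n, m + i ≤ a + n. Then m + i + u ≤ a + n + u.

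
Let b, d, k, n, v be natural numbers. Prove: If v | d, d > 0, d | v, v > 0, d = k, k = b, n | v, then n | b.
Since v | d and d > 0, v ≤ d. d | v and v > 0, thus d ≤ v. Since v ≤ d, v = d. d = k, so v = k. Because k = b, v = b. n | v, so n | b.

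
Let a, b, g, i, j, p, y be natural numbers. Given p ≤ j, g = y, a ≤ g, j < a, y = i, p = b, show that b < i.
g = y and y = i, hence g = i. j < a and a ≤ g, thus j < g. p ≤ j, so p < g. Since g = i, p < i. Because p = b, b < i.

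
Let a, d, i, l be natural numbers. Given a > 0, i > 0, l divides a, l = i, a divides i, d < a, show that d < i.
a divides i and i > 0, hence a ≤ i. Because l = i and l divides a, i divides a. a > 0, so i ≤ a. a ≤ i, so a = i. Since d < a, d < i.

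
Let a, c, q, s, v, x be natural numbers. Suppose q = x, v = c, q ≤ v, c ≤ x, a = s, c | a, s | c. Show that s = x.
From v = c and q ≤ v, q ≤ c. q = x, so x ≤ c. c ≤ x, so x = c. a = s and c | a, thus c | s. Since s | c, c = s. Since x = c, x = s. Then s = x.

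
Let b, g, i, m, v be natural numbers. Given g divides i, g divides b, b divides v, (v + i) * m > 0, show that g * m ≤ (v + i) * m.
g divides b and b divides v, so g divides v. Since g divides i, g divides v + i. Then g * m divides (v + i) * m. (v + i) * m > 0, so g * m ≤ (v + i) * m.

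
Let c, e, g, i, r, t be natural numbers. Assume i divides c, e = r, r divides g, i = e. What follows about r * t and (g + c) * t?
r * t divides (g + c) * t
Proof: i = e and e = r, hence i = r. Because i divides c, r divides c. Since r divides g, r divides g + c. Then r * t divides (g + c) * t.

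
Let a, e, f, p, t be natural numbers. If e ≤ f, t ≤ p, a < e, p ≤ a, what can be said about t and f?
t < f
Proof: Since p ≤ a and a < e, p < e. t ≤ p, so t < e. From e ≤ f, t < f.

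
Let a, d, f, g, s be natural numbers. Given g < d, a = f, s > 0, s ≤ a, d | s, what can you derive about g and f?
g < f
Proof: d | s and s > 0, thus d ≤ s. Because a = f and s ≤ a, s ≤ f. Because d ≤ s, d ≤ f. g < d, so g < f.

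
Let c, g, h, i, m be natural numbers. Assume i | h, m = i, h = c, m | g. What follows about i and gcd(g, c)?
i | gcd(g, c)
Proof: Because m = i and m | g, i | g. h = c and i | h, therefore i | c. i | g, so i | gcd(g, c).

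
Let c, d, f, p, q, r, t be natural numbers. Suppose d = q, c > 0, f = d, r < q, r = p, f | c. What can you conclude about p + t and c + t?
p + t < c + t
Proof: Since r = p and r < q, p < q. From f = d and f | c, d | c. c > 0, so d ≤ c. d = q, so q ≤ c. Since p < q, p < c. Then p + t < c + t.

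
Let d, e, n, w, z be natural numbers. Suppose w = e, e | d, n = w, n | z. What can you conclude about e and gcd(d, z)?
e | gcd(d, z)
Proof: n = w and w = e, so n = e. n | z, so e | z. Since e | d, e | gcd(d, z).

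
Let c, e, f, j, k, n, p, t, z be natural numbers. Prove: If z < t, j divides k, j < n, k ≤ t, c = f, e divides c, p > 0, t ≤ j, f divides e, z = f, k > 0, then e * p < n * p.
c = f and e divides c, so e divides f. f divides e, so f = e. z = f and z < t, thus f < t. Because f = e, e < t. j divides k and k > 0, therefore j ≤ k. Since k ≤ t, j ≤ t. From t ≤ j, j = t. From j < n, t < n. e < t, so e < n. Since p > 0, by multiplying by a positive, e * p < n * p.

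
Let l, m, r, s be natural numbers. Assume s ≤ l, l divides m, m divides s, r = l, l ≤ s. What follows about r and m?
r = m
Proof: Since s ≤ l and l ≤ s, s = l. Since m divides s, m divides l. From l divides m, l = m. r = l, so r = m.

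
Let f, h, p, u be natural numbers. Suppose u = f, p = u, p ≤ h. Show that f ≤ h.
p = u and u = f, hence p = f. p ≤ h, so f ≤ h.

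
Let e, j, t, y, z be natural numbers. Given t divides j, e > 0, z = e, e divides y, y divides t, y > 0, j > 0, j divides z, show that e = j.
e divides y and y > 0, therefore e ≤ y. y divides t and t divides j, so y divides j. Because j > 0, y ≤ j. e ≤ y, so e ≤ j. z = e and j divides z, hence j divides e. e > 0, so j ≤ e. Since e ≤ j, e = j.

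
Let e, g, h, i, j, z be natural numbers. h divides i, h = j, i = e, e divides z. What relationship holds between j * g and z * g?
j * g divides z * g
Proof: i = e and h divides i, so h divides e. Since h = j, j divides e. Since e divides z, j divides z. Then j * g divides z * g.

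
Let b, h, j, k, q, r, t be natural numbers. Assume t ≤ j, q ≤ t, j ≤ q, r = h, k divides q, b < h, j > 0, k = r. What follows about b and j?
b < j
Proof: Since q ≤ t and t ≤ j, q ≤ j. j ≤ q, so q = j. k = r and r = h, so k = h. k divides q, so h divides q. q = j, so h divides j. From j > 0, h ≤ j. Since b < h, b < j.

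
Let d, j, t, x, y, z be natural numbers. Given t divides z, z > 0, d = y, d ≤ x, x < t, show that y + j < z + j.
From d = y and d ≤ x, y ≤ x. Because x < t, y < t. t divides z and z > 0, therefore t ≤ z. Since y < t, y < z. Then y + j < z + j.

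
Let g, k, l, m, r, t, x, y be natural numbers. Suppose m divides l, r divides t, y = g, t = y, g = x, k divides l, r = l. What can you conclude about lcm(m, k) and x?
lcm(m, k) divides x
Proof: m divides l and k divides l, hence lcm(m, k) divides l. Since t = y and y = g, t = g. Since r divides t, r divides g. r = l, so l divides g. Since g = x, l divides x. lcm(m, k) divides l, so lcm(m, k) divides x.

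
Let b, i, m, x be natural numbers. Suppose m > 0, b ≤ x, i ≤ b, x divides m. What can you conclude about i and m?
i ≤ m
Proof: From i ≤ b and b ≤ x, i ≤ x. Since x divides m and m > 0, x ≤ m. Since i ≤ x, i ≤ m.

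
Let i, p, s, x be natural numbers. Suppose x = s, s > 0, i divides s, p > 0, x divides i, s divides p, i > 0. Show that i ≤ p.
x = s and x divides i, so s divides i. i > 0, so s ≤ i. i divides s and s > 0, therefore i ≤ s. s ≤ i, so s = i. Since s divides p and p > 0, s ≤ p. s = i, so i ≤ p.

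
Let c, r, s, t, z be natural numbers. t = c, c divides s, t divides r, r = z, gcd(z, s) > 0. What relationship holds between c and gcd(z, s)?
c ≤ gcd(z, s)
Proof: Because r = z and t divides r, t divides z. Since t = c, c divides z. c divides s, so c divides gcd(z, s). Since gcd(z, s) > 0, c ≤ gcd(z, s).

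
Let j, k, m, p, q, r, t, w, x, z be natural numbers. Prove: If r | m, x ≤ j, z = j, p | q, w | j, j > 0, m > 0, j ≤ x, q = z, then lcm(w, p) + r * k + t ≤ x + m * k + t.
j ≤ x and x ≤ j, therefore j = x. q = z and z = j, so q = j. Since p | q, p | j. w | j, so lcm(w, p) | j. Since j > 0, lcm(w, p) ≤ j. Since j = x, lcm(w, p) ≤ x. r | m and m > 0, so r ≤ m. Then r * k ≤ m * k. lcm(w, p) ≤ x, so lcm(w, p) + r * k ≤ x + m * k. Then lcm(w, p) + r * k + t ≤ x + m * k + t.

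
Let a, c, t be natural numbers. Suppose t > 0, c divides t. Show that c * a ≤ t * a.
c divides t and t > 0, thus c ≤ t. By multiplying by a non-negative, c * a ≤ t * a.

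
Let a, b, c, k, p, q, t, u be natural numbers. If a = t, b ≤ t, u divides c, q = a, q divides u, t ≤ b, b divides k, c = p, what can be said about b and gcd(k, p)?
b divides gcd(k, p)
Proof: t ≤ b and b ≤ t, thus t = b. Since a = t, a = b. q = a and q divides u, so a divides u. From u divides c, a divides c. c = p, so a divides p. a = b, so b divides p. From b divides k, b divides gcd(k, p).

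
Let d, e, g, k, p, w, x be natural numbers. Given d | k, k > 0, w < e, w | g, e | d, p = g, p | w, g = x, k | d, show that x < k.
p = g and p | w, hence g | w. Since w | g, w = g. g = x, so w = x. d | k and k | d, so d = k. e | d, so e | k. Since k > 0, e ≤ k. w < e, so w < k. Since w = x, x < k.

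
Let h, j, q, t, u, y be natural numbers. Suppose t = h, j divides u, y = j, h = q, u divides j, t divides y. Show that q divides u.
t = h and h = q, therefore t = q. j divides u and u divides j, hence j = u. Since y = j and t divides y, t divides j. j = u, so t divides u. Because t = q, q divides u.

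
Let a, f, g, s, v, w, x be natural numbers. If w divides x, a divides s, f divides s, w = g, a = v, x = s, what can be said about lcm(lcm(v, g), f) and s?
lcm(lcm(v, g), f) divides s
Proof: a = v and a divides s, hence v divides s. x = s and w divides x, hence w divides s. w = g, so g divides s. Since v divides s, lcm(v, g) divides s. Since f divides s, lcm(lcm(v, g), f) divides s.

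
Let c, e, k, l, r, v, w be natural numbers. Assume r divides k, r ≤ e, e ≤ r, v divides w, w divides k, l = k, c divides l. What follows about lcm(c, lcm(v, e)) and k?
lcm(c, lcm(v, e)) divides k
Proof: Because l = k and c divides l, c divides k. Since v divides w and w divides k, v divides k. From r ≤ e and e ≤ r, r = e. r divides k, so e divides k. Since v divides k, lcm(v, e) divides k. Because c divides k, lcm(c, lcm(v, e)) divides k.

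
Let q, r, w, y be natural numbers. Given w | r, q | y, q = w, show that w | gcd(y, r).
Since q = w and q | y, w | y. w | r, so w | gcd(y, r).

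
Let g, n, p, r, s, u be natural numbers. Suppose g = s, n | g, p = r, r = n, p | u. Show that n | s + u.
From g = s and n | g, n | s. p = r and r = n, thus p = n. Because p | u, n | u. n | s, so n | s + u.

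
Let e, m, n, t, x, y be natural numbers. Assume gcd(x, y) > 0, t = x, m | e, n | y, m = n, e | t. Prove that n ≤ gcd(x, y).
Because m | e and e | t, m | t. t = x, so m | x. m = n, so n | x. Since n | y, n | gcd(x, y). Since gcd(x, y) > 0, n ≤ gcd(x, y).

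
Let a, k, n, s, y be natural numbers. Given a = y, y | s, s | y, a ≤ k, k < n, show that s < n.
From y | s and s | y, y = s. Since a = y, a = s. From a ≤ k and k < n, a < n. a = s, so s < n.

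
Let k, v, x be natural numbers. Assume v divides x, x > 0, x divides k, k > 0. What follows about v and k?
v ≤ k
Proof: v divides x and x > 0, thus v ≤ x. x divides k and k > 0, so x ≤ k. v ≤ x, so v ≤ k.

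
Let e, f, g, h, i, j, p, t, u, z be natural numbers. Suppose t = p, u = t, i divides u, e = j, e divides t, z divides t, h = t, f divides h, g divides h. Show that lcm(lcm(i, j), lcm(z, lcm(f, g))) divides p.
Because u = t and i divides u, i divides t. Since e = j and e divides t, j divides t. Since i divides t, lcm(i, j) divides t. Because f divides h and g divides h, lcm(f, g) divides h. Because h = t, lcm(f, g) divides t. z divides t, so lcm(z, lcm(f, g)) divides t. Since lcm(i, j) divides t, lcm(lcm(i, j), lcm(z, lcm(f, g))) divides t. Since t = p, lcm(lcm(i, j), lcm(z, lcm(f, g))) divides p.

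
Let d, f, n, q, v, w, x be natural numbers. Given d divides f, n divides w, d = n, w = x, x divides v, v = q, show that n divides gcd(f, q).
d = n and d divides f, hence n divides f. w = x and n divides w, thus n divides x. v = q and x divides v, thus x divides q. From n divides x, n divides q. Since n divides f, n divides gcd(f, q).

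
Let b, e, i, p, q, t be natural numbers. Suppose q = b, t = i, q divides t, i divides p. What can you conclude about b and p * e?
b divides p * e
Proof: t = i and q divides t, so q divides i. Since i divides p, q divides p. q = b, so b divides p. Then b divides p * e.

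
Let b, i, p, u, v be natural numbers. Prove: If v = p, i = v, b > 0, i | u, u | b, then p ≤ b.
i = v and v = p, therefore i = p. Since i | u and u | b, i | b. Since i = p, p | b. Since b > 0, p ≤ b.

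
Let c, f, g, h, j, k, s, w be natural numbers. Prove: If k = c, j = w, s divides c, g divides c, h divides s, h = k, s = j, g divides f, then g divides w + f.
s = j and j = w, therefore s = w. h = k and h divides s, thus k divides s. Since k = c, c divides s. Since s divides c, c = s. g divides c, so g divides s. s = w, so g divides w. g divides f, so g divides w + f.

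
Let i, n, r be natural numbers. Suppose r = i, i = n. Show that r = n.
Since r = i and i = n, by transitivity, r = n.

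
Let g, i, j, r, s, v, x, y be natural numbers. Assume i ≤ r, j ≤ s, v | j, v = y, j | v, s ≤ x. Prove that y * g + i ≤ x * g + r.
j | v and v | j, hence j = v. Because v = y, j = y. From j ≤ s and s ≤ x, j ≤ x. j = y, so y ≤ x. Then y * g ≤ x * g. From i ≤ r, y * g + i ≤ x * g + r.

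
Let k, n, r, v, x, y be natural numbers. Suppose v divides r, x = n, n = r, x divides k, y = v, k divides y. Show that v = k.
From x = n and n = r, x = r. Since x divides k, r divides k. v divides r, so v divides k. y = v and k divides y, hence k divides v. v divides k, so v = k.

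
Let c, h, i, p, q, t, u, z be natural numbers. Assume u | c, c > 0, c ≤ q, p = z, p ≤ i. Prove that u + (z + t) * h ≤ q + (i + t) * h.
Since u | c and c > 0, u ≤ c. c ≤ q, so u ≤ q. p = z and p ≤ i, therefore z ≤ i. Then z + t ≤ i + t. Then (z + t) * h ≤ (i + t) * h. Since u ≤ q, u + (z + t) * h ≤ q + (i + t) * h.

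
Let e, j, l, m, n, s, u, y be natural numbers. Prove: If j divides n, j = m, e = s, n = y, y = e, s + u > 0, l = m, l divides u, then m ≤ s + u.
y = e and e = s, hence y = s. Because n = y and j divides n, j divides y. Since j = m, m divides y. y = s, so m divides s. Since l = m and l divides u, m divides u. Since m divides s, m divides s + u. Since s + u > 0, m ≤ s + u.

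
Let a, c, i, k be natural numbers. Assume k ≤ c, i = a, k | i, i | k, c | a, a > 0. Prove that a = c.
From k | i and i | k, k = i. Since i = a, k = a. Since k ≤ c, a ≤ c. Because c | a and a > 0, c ≤ a. Since a ≤ c, a = c.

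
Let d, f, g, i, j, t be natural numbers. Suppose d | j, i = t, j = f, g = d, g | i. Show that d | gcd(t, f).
Because i = t and g | i, g | t. Since g = d, d | t. j = f and d | j, therefore d | f. From d | t, d | gcd(t, f).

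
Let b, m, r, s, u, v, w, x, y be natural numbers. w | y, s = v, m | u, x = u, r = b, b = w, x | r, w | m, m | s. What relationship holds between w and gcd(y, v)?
w | gcd(y, v)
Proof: r = b and b = w, hence r = w. Since x | r, x | w. From x = u, u | w. m | u, so m | w. w | m, so m = w. Since m | s, w | s. s = v, so w | v. From w | y, w | gcd(y, v).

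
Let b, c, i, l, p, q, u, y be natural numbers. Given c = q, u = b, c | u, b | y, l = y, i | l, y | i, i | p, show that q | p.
u = b and c | u, therefore c | b. c = q, so q | b. Since b | y, q | y. Because l = y and i | l, i | y. Since y | i, i = y. From i | p, y | p. Since q | y, q | p.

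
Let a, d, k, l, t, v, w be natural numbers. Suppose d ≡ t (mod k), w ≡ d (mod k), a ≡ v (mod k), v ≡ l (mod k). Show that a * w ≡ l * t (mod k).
a ≡ v (mod k) and v ≡ l (mod k), thus a ≡ l (mod k). w ≡ d (mod k) and d ≡ t (mod k), therefore w ≡ t (mod k). Combined with a ≡ l (mod k), by multiplying congruences, a * w ≡ l * t (mod k).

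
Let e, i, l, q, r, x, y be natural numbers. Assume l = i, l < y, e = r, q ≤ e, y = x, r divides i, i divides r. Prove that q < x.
r divides i and i divides r, therefore r = i. e = r and q ≤ e, so q ≤ r. Since r = i, q ≤ i. Since y = x and l < y, l < x. Since l = i, i < x. Since q ≤ i, q < x.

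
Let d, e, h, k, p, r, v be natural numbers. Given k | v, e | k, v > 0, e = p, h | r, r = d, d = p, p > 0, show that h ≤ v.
Because r = d and d = p, r = p. h | r, so h | p. p > 0, so h ≤ p. Since e | k and k | v, e | v. Since v > 0, e ≤ v. Since e = p, p ≤ v. From h ≤ p, h ≤ v.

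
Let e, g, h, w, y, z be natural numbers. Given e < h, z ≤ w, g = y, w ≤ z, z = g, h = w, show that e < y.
w ≤ z and z ≤ w, hence w = z. Since h = w, h = z. Since z = g, h = g. e < h, so e < g. g = y, so e < y.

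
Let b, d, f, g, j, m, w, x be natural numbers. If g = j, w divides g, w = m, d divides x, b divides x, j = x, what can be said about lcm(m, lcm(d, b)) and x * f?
lcm(m, lcm(d, b)) divides x * f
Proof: g = j and w divides g, therefore w divides j. Because w = m, m divides j. Because j = x, m divides x. d divides x and b divides x, therefore lcm(d, b) divides x. m divides x, so lcm(m, lcm(d, b)) divides x. Then lcm(m, lcm(d, b)) divides x * f.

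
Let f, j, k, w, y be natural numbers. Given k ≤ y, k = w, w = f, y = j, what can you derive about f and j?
f ≤ j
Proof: k = w and w = f, therefore k = f. Since k ≤ y, f ≤ y. Since y = j, f ≤ j.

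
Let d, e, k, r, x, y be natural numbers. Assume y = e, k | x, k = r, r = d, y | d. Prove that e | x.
k = r and r = d, thus k = d. k | x, so d | x. y | d, so y | x. y = e, so e | x.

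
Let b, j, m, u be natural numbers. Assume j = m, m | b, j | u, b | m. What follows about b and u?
b | u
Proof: m | b and b | m, therefore m = b. Since j = m, j = b. Since j | u, b | u.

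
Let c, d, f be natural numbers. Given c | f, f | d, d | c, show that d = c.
c | f and f | d, hence c | d. Since d | c, c = d. Then d = c.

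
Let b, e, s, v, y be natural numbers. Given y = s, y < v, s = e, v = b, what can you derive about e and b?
e < b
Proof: y = s and y < v, therefore s < v. s = e, so e < v. Since v = b, e < b.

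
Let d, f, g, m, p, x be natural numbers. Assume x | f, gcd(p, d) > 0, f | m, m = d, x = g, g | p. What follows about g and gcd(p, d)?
g ≤ gcd(p, d)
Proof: x | f and f | m, so x | m. x = g, so g | m. Since m = d, g | d. From g | p, g | gcd(p, d). gcd(p, d) > 0, so g ≤ gcd(p, d).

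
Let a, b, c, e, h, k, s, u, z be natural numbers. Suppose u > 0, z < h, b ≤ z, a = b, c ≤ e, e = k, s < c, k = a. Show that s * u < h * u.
k = a and a = b, thus k = b. e = k and c ≤ e, hence c ≤ k. Since s < c, s < k. k = b, so s < b. b ≤ z and z < h, thus b < h. Because s < b, s < h. Because u > 0, by multiplying by a positive, s * u < h * u.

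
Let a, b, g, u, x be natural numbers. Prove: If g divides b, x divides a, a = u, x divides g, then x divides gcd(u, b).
Since a = u and x divides a, x divides u. Since x divides g and g divides b, x divides b. x divides u, so x divides gcd(u, b).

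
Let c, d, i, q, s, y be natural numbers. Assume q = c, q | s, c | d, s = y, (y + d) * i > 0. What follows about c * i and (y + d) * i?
c * i ≤ (y + d) * i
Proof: Because s = y and q | s, q | y. Since q = c, c | y. Because c | d, c | y + d. Then c * i | (y + d) * i. (y + d) * i > 0, so c * i ≤ (y + d) * i.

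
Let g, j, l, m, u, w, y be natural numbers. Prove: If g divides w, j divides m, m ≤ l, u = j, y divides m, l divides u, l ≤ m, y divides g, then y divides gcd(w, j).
From y divides g and g divides w, y divides w. Since l ≤ m and m ≤ l, l = m. From u = j and l divides u, l divides j. Since l = m, m divides j. Since j divides m, m = j. Since y divides m, y divides j. y divides w, so y divides gcd(w, j).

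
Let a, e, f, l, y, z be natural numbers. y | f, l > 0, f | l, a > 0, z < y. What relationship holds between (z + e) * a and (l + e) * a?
(z + e) * a < (l + e) * a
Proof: Since y | f and f | l, y | l. Since l > 0, y ≤ l. z < y, so z < l. Then z + e < l + e. Since a > 0, (z + e) * a < (l + e) * a.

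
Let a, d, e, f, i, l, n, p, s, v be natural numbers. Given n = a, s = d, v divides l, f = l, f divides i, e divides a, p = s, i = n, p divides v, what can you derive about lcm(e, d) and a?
lcm(e, d) divides a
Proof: Because p divides v and v divides l, p divides l. f = l and f divides i, so l divides i. i = n, so l divides n. Since p divides l, p divides n. p = s, so s divides n. Since s = d, d divides n. Since n = a, d divides a. Since e divides a, lcm(e, d) divides a.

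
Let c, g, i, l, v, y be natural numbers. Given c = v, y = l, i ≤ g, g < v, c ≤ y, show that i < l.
i ≤ g and g < v, so i < v. From y = l and c ≤ y, c ≤ l. c = v, so v ≤ l. Since i < v, i < l.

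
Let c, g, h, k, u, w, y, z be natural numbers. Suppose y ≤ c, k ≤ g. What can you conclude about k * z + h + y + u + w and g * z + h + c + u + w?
k * z + h + y + u + w ≤ g * z + h + c + u + w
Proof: From k ≤ g, by multiplying by a non-negative, k * z ≤ g * z. Then k * z + h ≤ g * z + h. Because y ≤ c, k * z + h + y ≤ g * z + h + c. Then k * z + h + y + u ≤ g * z + h + c + u. Then k * z + h + y + u + w ≤ g * z + h + c + u + w.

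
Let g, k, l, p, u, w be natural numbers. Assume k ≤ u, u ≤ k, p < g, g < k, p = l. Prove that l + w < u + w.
k ≤ u and u ≤ k, therefore k = u. From p < g and g < k, p < k. p = l, so l < k. k = u, so l < u. Then l + w < u + w.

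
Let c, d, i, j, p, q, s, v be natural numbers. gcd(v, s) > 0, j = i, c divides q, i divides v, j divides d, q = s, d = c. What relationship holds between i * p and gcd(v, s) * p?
i * p ≤ gcd(v, s) * p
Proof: d = c and j divides d, therefore j divides c. q = s and c divides q, so c divides s. Since j divides c, j divides s. j = i, so i divides s. Since i divides v, i divides gcd(v, s). gcd(v, s) > 0, so i ≤ gcd(v, s). By multiplying by a non-negative, i * p ≤ gcd(v, s) * p.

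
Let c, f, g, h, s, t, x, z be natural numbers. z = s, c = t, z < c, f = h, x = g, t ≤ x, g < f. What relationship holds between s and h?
s < h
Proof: c = t and z < c, thus z < t. Since z = s, s < t. Since x = g and t ≤ x, t ≤ g. g < f, so t < f. Since f = h, t < h. From s < t, s < h.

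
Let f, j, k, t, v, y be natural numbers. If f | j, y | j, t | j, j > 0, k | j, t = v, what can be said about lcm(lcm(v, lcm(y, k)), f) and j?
lcm(lcm(v, lcm(y, k)), f) ≤ j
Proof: Because t = v and t | j, v | j. Since y | j and k | j, lcm(y, k) | j. v | j, so lcm(v, lcm(y, k)) | j. Since f | j, lcm(lcm(v, lcm(y, k)), f) | j. Since j > 0, lcm(lcm(v, lcm(y, k)), f) ≤ j.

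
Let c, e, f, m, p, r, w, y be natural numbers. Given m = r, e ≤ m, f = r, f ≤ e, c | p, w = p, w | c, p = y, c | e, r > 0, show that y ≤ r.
Because m = r and e ≤ m, e ≤ r. f = r and f ≤ e, hence r ≤ e. Since e ≤ r, e = r. w = p and w | c, so p | c. From c | p, c = p. p = y, so c = y. Since c | e, y | e. Since e = r, y | r. r > 0, so y ≤ r.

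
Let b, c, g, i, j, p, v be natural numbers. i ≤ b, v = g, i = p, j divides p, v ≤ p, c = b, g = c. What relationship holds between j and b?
j divides b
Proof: i = p and i ≤ b, hence p ≤ b. From v = g and g = c, v = c. c = b, so v = b. v ≤ p, so b ≤ p. p ≤ b, so p = b. j divides p, so j divides b.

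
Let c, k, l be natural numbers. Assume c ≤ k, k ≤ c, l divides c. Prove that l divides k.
c ≤ k and k ≤ c, so c = k. Since l divides c, l divides k.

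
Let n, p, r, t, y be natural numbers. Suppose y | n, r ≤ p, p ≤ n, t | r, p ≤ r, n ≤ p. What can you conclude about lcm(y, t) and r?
lcm(y, t) | r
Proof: n ≤ p and p ≤ n, therefore n = p. p ≤ r and r ≤ p, so p = r. From n = p, n = r. y | n, so y | r. Since t | r, lcm(y, t) | r.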